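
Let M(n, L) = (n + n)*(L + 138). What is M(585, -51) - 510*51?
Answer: 75780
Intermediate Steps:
M(n, L) = 2*n*(138 + L) (M(n, L) = (2*n)*(138 + L) = 2*n*(138 + L))
M(585, -51) - 510*51 = 2*585*(138 - 51) - 510*51 = 2*585*87 - 1*26010 = 101790 - 26010 = 75780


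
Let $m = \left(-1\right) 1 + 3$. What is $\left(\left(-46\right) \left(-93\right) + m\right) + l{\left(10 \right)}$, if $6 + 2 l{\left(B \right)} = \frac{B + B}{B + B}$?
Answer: $\frac{8555}{2} \approx 4277.5$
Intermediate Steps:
$m = 2$ ($m = -1 + 3 = 2$)
$l{\left(B \right)} = - \frac{5}{2}$ ($l{\left(B \right)} = -3 + \frac{\left(B + B\right) \frac{1}{B + B}}{2} = -3 + \frac{2 B \frac{1}{2 B}}{2} = -3 + \frac{1}{2} \cdot 1 = -3 + \frac{1}{2} = - \frac{5}{2}$)
$\left(\left(-46\right) \left(-93\right) + m\right) + l{\left(10 \right)} = \left(\left(-46\right) \left(-93\right) + 2\right) - \frac{5}{2} = \left(4278 + 2\right) - \frac{5}{2} = 4280 - \frac{5}{2} = \frac{8555}{2}$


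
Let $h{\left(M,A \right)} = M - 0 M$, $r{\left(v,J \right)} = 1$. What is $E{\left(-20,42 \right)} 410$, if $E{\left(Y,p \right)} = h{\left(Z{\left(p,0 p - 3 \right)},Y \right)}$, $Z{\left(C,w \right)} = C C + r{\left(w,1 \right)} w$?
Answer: $722010$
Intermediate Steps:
$Z{\left(C,w \right)} = w + C^{2}$ ($Z{\left(C,w \right)} = C C + 1 w = C^{2} + w = w + C^{2}$)
$h{\left(M,A \right)} = M$ ($h{\left(M,A \right)} = M - 0 = M + 0 = M$)
$E{\left(Y,p \right)} = -3 + p^{2}$ ($E{\left(Y,p \right)} = \left(0 p - 3\right) + p^{2} = \left(0 - 3\right) + p^{2} = -3 + p^{2}$)
$E{\left(-20,42 \right)} 410 = \left(-3 + 42^{2}\right) 410 = \left(-3 + 1764\right) 410 = 1761 \cdot 410 = 722010$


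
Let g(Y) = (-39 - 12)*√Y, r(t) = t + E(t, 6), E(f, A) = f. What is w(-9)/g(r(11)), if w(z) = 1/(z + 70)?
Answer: -√22/68442 ≈ -6.8531e-5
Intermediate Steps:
w(z) = 1/(70 + z)
r(t) = 2*t (r(t) = t + t = 2*t)
g(Y) = -51*√Y
w(-9)/g(r(11)) = 1/((70 - 9)*((-51*√22))) = 1/(61*((-51*√22))) = (-√22/1122)/61 = -√22/68442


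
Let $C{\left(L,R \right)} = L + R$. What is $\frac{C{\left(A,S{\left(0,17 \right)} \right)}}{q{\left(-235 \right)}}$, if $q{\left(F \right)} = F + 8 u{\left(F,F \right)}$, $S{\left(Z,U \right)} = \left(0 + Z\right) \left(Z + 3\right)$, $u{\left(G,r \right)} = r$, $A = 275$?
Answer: $- \frac{55}{423} \approx -0.13002$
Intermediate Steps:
$S{\left(Z,U \right)} = Z \left(3 + Z\right)$
$q{\left(F \right)} = 9 F$ ($q{\left(F \right)} = F + 8 F = 9 F$)
$\frac{C{\left(A,S{\left(0,17 \right)} \right)}}{q{\left(-235 \right)}} = \frac{275 + 0 \left(3 + 0\right)}{9 \left(-235\right)} = \frac{275 + 0 \cdot 3}{-2115} = \left(275 + 0\right) \left(- \frac{1}{2115}\right) = 275 \left(- \frac{1}{2115}\right) = - \frac{55}{423}$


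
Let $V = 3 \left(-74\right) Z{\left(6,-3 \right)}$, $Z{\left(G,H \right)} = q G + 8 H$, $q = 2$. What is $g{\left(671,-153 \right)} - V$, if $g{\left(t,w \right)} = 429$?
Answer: $-2235$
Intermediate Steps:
$Z{\left(G,H \right)} = 2 G + 8 H$
$V = 2664$ ($V = 3 \left(-74\right) \left(2 \cdot 6 + 8 \left(-3\right)\right) = - 222 \left(12 - 24\right) = \left(-222\right) \left(-12\right) = 2664$)
$g{\left(671,-153 \right)} - V = 429 - 2664 = -2235$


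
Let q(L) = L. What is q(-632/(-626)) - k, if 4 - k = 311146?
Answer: 97387762/313 ≈ 3.1114e+5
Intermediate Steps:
k = -311142 (k = 4 - 1*311146 = 4 - 311146 = -311142)
q(-632/(-626)) - k = -632/(-626) - 1*(-311142) = -632*(-1/626) + 311142 = 316/313 + 311142 = 97387762/313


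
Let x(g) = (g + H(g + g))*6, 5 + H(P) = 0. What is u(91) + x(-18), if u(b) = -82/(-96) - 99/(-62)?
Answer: -201697/1488 ≈ -135.55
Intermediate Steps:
H(P) = -5 (H(P) = -5 + 0 = -5)
u(b) = 3647/1488 (u(b) = -82*(-1/96) - 99*(-1/62) = 41/48 + 99/62 = 3647/1488)
x(g) = -30 + 6*g (x(g) = (g - 5)*6 = (-5 + g)*6 = -30 + 6*g)
u(91) + x(-18) = 3647/1488 + (-30 + 6*(-18)) = 3647/1488 + (-30 - 108) = 3647/1488 - 138 = -201697/1488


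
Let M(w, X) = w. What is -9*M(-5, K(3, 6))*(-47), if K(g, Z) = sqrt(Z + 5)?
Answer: -2115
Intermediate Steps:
K(g, Z) = sqrt(5 + Z)
-9*M(-5, K(3, 6))*(-47) = -9*(-5)*(-47) = 45*(-47) = -2115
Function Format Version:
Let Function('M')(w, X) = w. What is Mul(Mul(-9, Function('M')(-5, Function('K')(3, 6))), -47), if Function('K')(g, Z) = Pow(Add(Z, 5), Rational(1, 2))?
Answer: -2115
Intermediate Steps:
Function('K')(g, Z) = Pow(Add(5, Z), Rational(1, 2))
Mul(Mul(-9, Function('M')(-5, Function('K')(3, 6))), -47) = Mul(Mul(-9, -5), -47) = Mul(45, -47) = -2115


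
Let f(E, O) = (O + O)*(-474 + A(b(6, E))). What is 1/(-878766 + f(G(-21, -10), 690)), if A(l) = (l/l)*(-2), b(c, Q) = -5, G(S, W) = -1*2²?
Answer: -1/1535646 ≈ -6.5119e-7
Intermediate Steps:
G(S, W) = -4 (G(S, W) = -1*4 = -4)
A(l) = -2 (A(l) = 1*(-2) = -2)
f(E, O) = -952*O (f(E, O) = (O + O)*(-474 - 2) = (2*O)*(-476) = -952*O)
1/(-878766 + f(G(-21, -10), 690)) = 1/(-878766 - 952*690) = 1/(-878766 - 656880) = 1/(-1535646) = -1/1535646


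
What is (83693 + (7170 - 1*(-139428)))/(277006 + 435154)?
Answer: 230291/712160 ≈ 0.32337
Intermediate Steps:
(83693 + (7170 - 1*(-139428)))/(277006 + 435154) = (83693 + (7170 + 139428))/712160 = (83693 + 146598)*(1/712160) = 230291*(1/712160) = 230291/712160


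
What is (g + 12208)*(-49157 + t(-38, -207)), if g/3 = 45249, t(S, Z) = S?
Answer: -7278646225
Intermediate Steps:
g = 135747 (g = 3*45249 = 135747)
(g + 12208)*(-49157 + t(-38, -207)) = (135747 + 12208)*(-49157 - 38) = 147955*(-49195) = -7278646225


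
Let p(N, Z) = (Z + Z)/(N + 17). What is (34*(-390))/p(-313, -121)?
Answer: -1962480/121 ≈ -16219.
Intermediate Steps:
p(N, Z) = 2*Z/(17 + N) (p(N, Z) = (2*Z)/(17 + N) = 2*Z/(17 + N))
(34*(-390))/p(-313, -121) = (34*(-390))/((2*(-121)/(17 - 313))) = -13260/(2*(-121)/(-296)) = -13260/(2*(-121)*(-1/296)) = -13260/121/148 = -13260*148/121 = -1962480/121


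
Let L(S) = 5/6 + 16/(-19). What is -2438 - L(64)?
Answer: -277931/114 ≈ -2438.0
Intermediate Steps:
L(S) = -1/114 (L(S) = 5*(⅙) + 16*(-1/19) = ⅚ - 16/19 = -1/114)
-2438 - L(64) = -2438 - 1*(-1/114) = -2438 + 1/114 = -277931/114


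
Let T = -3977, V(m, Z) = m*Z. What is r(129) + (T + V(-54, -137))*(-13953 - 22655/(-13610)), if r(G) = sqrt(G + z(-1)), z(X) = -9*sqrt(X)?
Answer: -129914305235/2722 + sqrt(129 - 9*I) ≈ -4.7727e+7 - 0.39596*I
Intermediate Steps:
V(m, Z) = Z*m
r(G) = sqrt(G - 9*I)
r(129) + (T + V(-54, -137))*(-13953 - 22655/(-13610)) = sqrt(129 - 9*I) + (-3977 - 137*(-54))*(-13953 - 22655/(-13610)) = sqrt(129 - 9*I) + (-3977 + 7398)*(-13953 - 22655*(-1/13610)) = sqrt(129 - 9*I) + 3421*(-13953 + 4531/2722) = sqrt(129 - 9*I) + 3421*(-37975535/2722) = sqrt(129 - 9*I) - 129914305235/2722 = -129914305235/2722 + sqrt(129 - 9*I)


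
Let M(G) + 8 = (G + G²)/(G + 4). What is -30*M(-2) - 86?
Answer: 124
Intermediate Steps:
M(G) = -8 + (G + G²)/(4 + G) (M(G) = -8 + (G + G²)/(G + 4) = -8 + (G + G²)/(4 + G))
-30*M(-2) - 86 = -30*(-32 + (-2)² - 7*(-2))/(4 - 2) - 86 = -30*(-32 + 4 + 14)/2 - 86 = -15*(-14) - 86 = -30*(-7) - 86 = 210 - 86 = 124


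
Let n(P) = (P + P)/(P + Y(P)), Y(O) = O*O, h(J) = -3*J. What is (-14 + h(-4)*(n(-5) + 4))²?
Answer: 784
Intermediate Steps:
Y(O) = O²
n(P) = 2*P/(P + P²) (n(P) = (P + P)/(P + P²) = (2*P)/(P + P²) = 2*P/(P + P²))
(-14 + h(-4)*(n(-5) + 4))² = (-14 + (-3*(-4))*(2/(1 - 5) + 4))² = (-14 + 12*(2/(-4) + 4))² = (-14 + 12*(2*(-¼) + 4))² = (-14 + 12*(-½ + 4))² = (-14 + 12*(7/2))² = (-14 + 42)² = 28² = 784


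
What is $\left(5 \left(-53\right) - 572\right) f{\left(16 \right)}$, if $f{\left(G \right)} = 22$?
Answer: $-18414$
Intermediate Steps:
$\left(5 \left(-53\right) - 572\right) f{\left(16 \right)} = \left(5 \left(-53\right) - 572\right) 22 = \left(-265 - 572\right) 22 = \left(-837\right) 22 = -18414$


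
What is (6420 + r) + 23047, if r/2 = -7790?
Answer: 13887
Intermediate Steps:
r = -15580 (r = 2*(-7790) = -15580)
(6420 + r) + 23047 = (6420 - 15580) + 23047 = -9160 + 23047 = 13887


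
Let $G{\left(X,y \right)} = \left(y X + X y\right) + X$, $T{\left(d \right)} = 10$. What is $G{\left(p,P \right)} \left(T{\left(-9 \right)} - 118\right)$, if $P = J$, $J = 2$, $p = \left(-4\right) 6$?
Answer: $12960$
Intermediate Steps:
$p = -24$
$P = 2$
$G{\left(X,y \right)} = X + 2 X y$ ($G{\left(X,y \right)} = \left(X y + X y\right) + X = 2 X y + X = X + 2 X y$)
$G{\left(p,P \right)} \left(T{\left(-9 \right)} - 118\right) = - 24 \left(1 + 2 \cdot 2\right) \left(10 - 118\right) = - 24 \left(1 + 4\right) \left(-108\right) = \left(-24\right) 5 \left(-108\right) = \left(-120\right) \left(-108\right) = 12960$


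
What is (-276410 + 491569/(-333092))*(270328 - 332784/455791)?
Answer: -2836063067301799089974/37955083943 ≈ -7.4722e+10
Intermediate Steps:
(-276410 + 491569/(-333092))*(270328 - 332784/455791) = (-276410 + 491569*(-1/333092))*(270328 - 332784*1/455791) = (-276410 - 491569/333092)*(270328 - 332784/455791) = -92070451289/333092*123212736664/455791 = -2836063067301799089974/37955083943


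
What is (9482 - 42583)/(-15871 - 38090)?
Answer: 33101/53961 ≈ 0.61342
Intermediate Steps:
(9482 - 42583)/(-15871 - 38090) = -33101/(-53961) = -33101*(-1/53961) = 33101/53961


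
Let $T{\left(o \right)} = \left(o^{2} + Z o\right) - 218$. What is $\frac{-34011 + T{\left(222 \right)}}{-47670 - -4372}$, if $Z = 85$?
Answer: $- \frac{33925}{43298} \approx -0.78352$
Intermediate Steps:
$T{\left(o \right)} = -218 + o^{2} + 85 o$ ($T{\left(o \right)} = \left(o^{2} + 85 o\right) - 218 = -218 + o^{2} + 85 o$)
$\frac{-34011 + T{\left(222 \right)}}{-47670 - -4372} = \frac{-34011 + \left(-218 + 222^{2} + 85 \cdot 222\right)}{-47670 - -4372} = \frac{-34011 + \left(-218 + 49284 + 18870\right)}{-47670 + 4372} = \frac{-34011 + 67936}{-43298} = 33925 \left(- \frac{1}{43298}\right) = - \frac{33925}{43298}$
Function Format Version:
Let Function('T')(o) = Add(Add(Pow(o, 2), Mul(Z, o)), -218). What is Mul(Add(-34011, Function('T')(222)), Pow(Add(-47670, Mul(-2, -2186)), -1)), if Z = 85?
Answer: Rational(-33925, 43298) ≈ -0.78352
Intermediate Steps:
Function('T')(o) = Add(-218, Pow(o, 2), Mul(85, o)) (Function('T')(o) = Add(Add(Pow(o, 2), Mul(85, o)), -218) = Add(-218, Pow(o, 2), Mul(85, o)))
Mul(Add(-34011, Function('T')(222)), Pow(Add(-47670, Mul(-2, -2186)), -1)) = Mul(Add(-34011, Add(-218, Pow(222, 2), Mul(85, 222))), Pow(Add(-47670, Mul(-2, -2186)), -1)) = Mul(Add(-34011, Add(-218, 49284, 18870)), Pow(Add(-47670, 4372), -1)) = Mul(Add(-34011, 67936), Pow(-43298, -1)) = Mul(33925, Rational(-1, 43298)) = Rational(-33925, 43298)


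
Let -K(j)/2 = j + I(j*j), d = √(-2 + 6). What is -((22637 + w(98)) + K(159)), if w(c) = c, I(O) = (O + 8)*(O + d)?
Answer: 1278741157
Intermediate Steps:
d = 2 (d = √4 = 2)
I(O) = (2 + O)*(8 + O) (I(O) = (O + 8)*(O + 2) = (8 + O)*(2 + O) = (2 + O)*(8 + O))
K(j) = -32 - 20*j² - 2*j - 2*j⁴ (K(j) = -2*(j + (16 + (j*j)² + 10*(j*j))) = -2*(j + (16 + (j²)² + 10*j²)) = -2*(j + (16 + j⁴ + 10*j²)) = -2*(16 + j + j⁴ + 10*j²) = -32 - 20*j² - 2*j - 2*j⁴)
-((22637 + w(98)) + K(159)) = -((22637 + 98) + (-32 - 20*159² - 2*159 - 2*159⁴)) = -(22735 + (-32 - 20*25281 - 318 - 2*639128961)) = -(22735 + (-32 - 505620 - 318 - 1278257922)) = -(22735 - 1278763892) = -1*(-1278741157) = 1278741157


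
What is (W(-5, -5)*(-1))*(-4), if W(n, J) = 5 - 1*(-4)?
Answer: 36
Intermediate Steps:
W(n, J) = 9 (W(n, J) = 5 + 4 = 9)
(W(-5, -5)*(-1))*(-4) = (9*(-1))*(-4) = -9*(-4) = 36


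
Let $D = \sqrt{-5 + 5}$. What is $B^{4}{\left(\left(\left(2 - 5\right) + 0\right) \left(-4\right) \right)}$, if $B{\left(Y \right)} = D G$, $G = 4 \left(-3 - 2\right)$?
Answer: $0$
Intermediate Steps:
$D = 0$ ($D = \sqrt{0} = 0$)
$G = -20$ ($G = 4 \left(-5\right) = -20$)
$B{\left(Y \right)} = 0$ ($B{\left(Y \right)} = 0 \left(-20\right) = 0$)
$B^{4}{\left(\left(\left(2 - 5\right) + 0\right) \left(-4\right) \right)} = 0^{4} = 0$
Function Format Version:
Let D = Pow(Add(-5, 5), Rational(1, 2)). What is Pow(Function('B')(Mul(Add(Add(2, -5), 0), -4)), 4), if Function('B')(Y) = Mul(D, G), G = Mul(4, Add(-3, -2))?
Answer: 0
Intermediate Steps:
D = 0 (D = Pow(0, Rational(1, 2)) = 0)
G = -20 (G = Mul(4, -5) = -20)
Function('B')(Y) = 0 (Function('B')(Y) = Mul(0, -20) = 0)
Pow(Function('B')(Mul(Add(Add(2, -5), 0), -4)), 4) = Pow(0, 4) = 0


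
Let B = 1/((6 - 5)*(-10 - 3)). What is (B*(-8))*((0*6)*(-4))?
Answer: 0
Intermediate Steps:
B = -1/13 (B = 1/(1*(-13)) = 1/(-13) = -1/13 ≈ -0.076923)
(B*(-8))*((0*6)*(-4)) = (-1/13*(-8))*((0*6)*(-4)) = 8*(0*(-4))/13 = (8/13)*0 = 0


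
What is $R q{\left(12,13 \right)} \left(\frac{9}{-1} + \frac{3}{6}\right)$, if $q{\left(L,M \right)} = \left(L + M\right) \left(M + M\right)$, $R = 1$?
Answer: $-5525$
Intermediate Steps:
$q{\left(L,M \right)} = 2 M \left(L + M\right)$ ($q{\left(L,M \right)} = \left(L + M\right) 2 M = 2 M \left(L + M\right)$)
$R q{\left(12,13 \right)} \left(\frac{9}{-1} + \frac{3}{6}\right) = 1 \cdot 2 \cdot 13 \left(12 + 13\right) \left(\frac{9}{-1} + \frac{3}{6}\right) = 1 \cdot 2 \cdot 13 \cdot 25 \left(9 \left(-1\right) + 3 \cdot \frac{1}{6}\right) = 1 \cdot 650 \left(-9 + \frac{1}{2}\right) = 1 \cdot 650 \left(- \frac{17}{2}\right) = 1 \left(-5525\right) = -5525$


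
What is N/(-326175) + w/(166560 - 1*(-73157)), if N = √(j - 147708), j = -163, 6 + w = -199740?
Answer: -199746/239717 - I*√147871/326175 ≈ -0.83326 - 0.0011789*I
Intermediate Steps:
w = -199746 (w = -6 - 199740 = -199746)
N = I*√147871 (N = √(-163 - 147708) = √(-147871) = I*√147871 ≈ 384.54*I)
N/(-326175) + w/(166560 - 1*(-73157)) = (I*√147871)/(-326175) - 199746/(166560 - 1*(-73157)) = (I*√147871)*(-1/326175) - 199746/(166560 + 73157) = -I*√147871/326175 - 199746/239717 = -199746/239717 - I*√147871/326175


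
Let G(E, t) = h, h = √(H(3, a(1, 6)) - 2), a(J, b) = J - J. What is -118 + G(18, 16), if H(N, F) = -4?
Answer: -118 + I*√6 ≈ -118.0 + 2.4495*I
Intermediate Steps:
a(J, b) = 0
h = I*√6 (h = √(-4 - 2) = √(-6) = I*√6 ≈ 2.4495*I)
G(E, t) = I*√6
-118 + G(18, 16) = -118 + I*√6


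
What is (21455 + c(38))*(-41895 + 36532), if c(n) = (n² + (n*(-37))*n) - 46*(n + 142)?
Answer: 208132667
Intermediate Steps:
c(n) = -6532 - 46*n - 36*n² (c(n) = (n² + (-37*n)*n) - 46*(142 + n) = (n² - 37*n²) + (-6532 - 46*n) = -36*n² + (-6532 - 46*n) = -6532 - 46*n - 36*n²)
(21455 + c(38))*(-41895 + 36532) = (21455 + (-6532 - 46*38 - 36*38²))*(-41895 + 36532) = (21455 + (-6532 - 1748 - 36*1444))*(-5363) = (21455 + (-6532 - 1748 - 51984))*(-5363) = (21455 - 60264)*(-5363) = -38809*(-5363) = 208132667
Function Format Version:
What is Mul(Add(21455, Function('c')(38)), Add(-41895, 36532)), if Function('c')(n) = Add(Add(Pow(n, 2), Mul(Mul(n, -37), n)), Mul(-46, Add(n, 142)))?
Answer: 208132667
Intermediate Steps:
Function('c')(n) = Add(-6532, Mul(-46, n), Mul(-36, Pow(n, 2))) (Function('c')(n) = Add(Add(Pow(n, 2), Mul(Mul(-37, n), n)), Mul(-46, Add(142, n))) = Add(Add(Pow(n, 2), Mul(-37, Pow(n, 2))), Add(-6532, Mul(-46, n))) = Add(Mul(-36, Pow(n, 2)), Add(-6532, Mul(-46, n))) = Add(-6532, Mul(-46, n), Mul(-36, Pow(n, 2))))
Mul(Add(21455, Function('c')(38)), Add(-41895, 36532)) = Mul(Add(21455, Add(-6532, Mul(-46, 38), Mul(-36, Pow(38, 2)))), Add(-41895, 36532)) = Mul(Add(21455, Add(-6532, -1748, Mul(-36, 1444))), -5363) = Mul(Add(21455, Add(-6532, -1748, -51984)), -5363) = Mul(Add(21455, -60264), -5363) = Mul(-38809, -5363) = 208132667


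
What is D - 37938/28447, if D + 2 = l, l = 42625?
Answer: 1212458543/28447 ≈ 42622.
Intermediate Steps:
D = 42623 (D = -2 + 42625 = 42623)
D - 37938/28447 = 42623 - 37938/28447 = 1212458543/28447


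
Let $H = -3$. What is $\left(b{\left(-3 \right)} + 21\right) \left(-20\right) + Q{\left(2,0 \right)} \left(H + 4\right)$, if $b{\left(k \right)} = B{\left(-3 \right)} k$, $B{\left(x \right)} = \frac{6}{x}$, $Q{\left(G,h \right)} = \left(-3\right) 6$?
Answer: $-558$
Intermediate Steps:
$Q{\left(G,h \right)} = -18$
$b{\left(k \right)} = - 2 k$ ($b{\left(k \right)} = \frac{6}{-3} k = 6 \left(- \frac{1}{3}\right) k = - 2 k$)
$\left(b{\left(-3 \right)} + 21\right) \left(-20\right) + Q{\left(2,0 \right)} \left(H + 4\right) = \left(\left(-2\right) \left(-3\right) + 21\right) \left(-20\right) - 18 \left(-3 + 4\right) = \left(6 + 21\right) \left(-20\right) - 18 = 27 \left(-20\right) - 18 = -540 - 18 = -558$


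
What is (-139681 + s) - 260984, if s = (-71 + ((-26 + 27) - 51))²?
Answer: -386024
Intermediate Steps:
s = 14641 (s = (-71 + (1 - 51))² = (-71 - 50)² = (-121)² = 14641)
(-139681 + s) - 260984 = (-139681 + 14641) - 260984 = -125040 - 260984 = -386024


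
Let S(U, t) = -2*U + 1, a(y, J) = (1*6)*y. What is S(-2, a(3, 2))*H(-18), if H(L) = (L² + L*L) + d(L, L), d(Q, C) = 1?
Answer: 3245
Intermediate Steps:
a(y, J) = 6*y
S(U, t) = 1 - 2*U
H(L) = 1 + 2*L² (H(L) = (L² + L*L) + 1 = (L² + L²) + 1 = 2*L² + 1 = 1 + 2*L²)
S(-2, a(3, 2))*H(-18) = (1 - 2*(-2))*(1 + 2*(-18)²) = (1 + 4)*(1 + 2*324) = 5*(1 + 648) = 5*649 = 3245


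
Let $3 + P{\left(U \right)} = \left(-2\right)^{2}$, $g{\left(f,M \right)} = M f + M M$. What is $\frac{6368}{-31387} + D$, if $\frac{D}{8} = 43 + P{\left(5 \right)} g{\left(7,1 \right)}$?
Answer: $\frac{12799528}{31387} \approx 407.8$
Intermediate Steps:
$g{\left(f,M \right)} = M^{2} + M f$ ($g{\left(f,M \right)} = M f + M^{2} = M^{2} + M f$)
$P{\left(U \right)} = 1$ ($P{\left(U \right)} = -3 + \left(-2\right)^{2} = -3 + 4 = 1$)
$D = 408$ ($D = 8 \left(43 + 1 \cdot 1 \left(1 + 7\right)\right) = 8 \left(43 + 1 \cdot 1 \cdot 8\right) = 8 \left(43 + 1 \cdot 8\right) = 8 \left(43 + 8\right) = 8 \cdot 51 = 408$)
$\frac{6368}{-31387} + D = \frac{6368}{-31387} + 408 = 6368 \left(- \frac{1}{31387}\right) + 408 = - \frac{6368}{31387} + 408 = \frac{12799528}{31387}$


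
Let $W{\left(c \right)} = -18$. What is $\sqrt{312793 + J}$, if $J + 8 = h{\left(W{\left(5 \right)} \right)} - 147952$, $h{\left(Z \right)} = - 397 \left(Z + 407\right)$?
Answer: $20 \sqrt{26} \approx 101.98$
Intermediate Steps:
$h{\left(Z \right)} = -161579 - 397 Z$ ($h{\left(Z \right)} = - 397 \left(407 + Z\right) = -161579 - 397 Z$)
$J = -302393$ ($J = -8 - 302385 = -302393$)
$\sqrt{312793 + J} = \sqrt{312793 - 302393} = \sqrt{10400} = 20 \sqrt{26}$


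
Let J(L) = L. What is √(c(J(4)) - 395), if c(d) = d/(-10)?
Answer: I*√9885/5 ≈ 19.885*I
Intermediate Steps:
c(d) = -d/10 (c(d) = d*(-⅒) = -d/10)
√(c(J(4)) - 395) = √(-⅒*4 - 395) = √(-⅖ - 395) = √(-1977/5) = I*√9885/5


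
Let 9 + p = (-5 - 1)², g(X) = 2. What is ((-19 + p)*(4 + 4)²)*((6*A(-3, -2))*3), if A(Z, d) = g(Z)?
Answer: 18432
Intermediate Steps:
A(Z, d) = 2
p = 27 (p = -9 + (-5 - 1)² = -9 + (-6)² = -9 + 36 = 27)
((-19 + p)*(4 + 4)²)*((6*A(-3, -2))*3) = ((-19 + 27)*(4 + 4)²)*((6*2)*3) = (8*8²)*(12*3) = (8*64)*36 = 512*36 = 18432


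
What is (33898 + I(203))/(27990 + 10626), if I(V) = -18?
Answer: 4235/4827 ≈ 0.87736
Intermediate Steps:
(33898 + I(203))/(27990 + 10626) = (33898 - 18)/(27990 + 10626) = 33880/38616 = 33880*(1/38616) = 4235/4827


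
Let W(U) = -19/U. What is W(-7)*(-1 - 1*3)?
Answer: -76/7 ≈ -10.857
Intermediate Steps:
W(-7)*(-1 - 1*3) = (-19/(-7))*(-1 - 1*3) = (-19*(-⅐))*(-1 - 3) = (19/7)*(-4) = -76/7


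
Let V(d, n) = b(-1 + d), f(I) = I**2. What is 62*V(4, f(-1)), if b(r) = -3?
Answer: -186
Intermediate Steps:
V(d, n) = -3
62*V(4, f(-1)) = 62*(-3) = -186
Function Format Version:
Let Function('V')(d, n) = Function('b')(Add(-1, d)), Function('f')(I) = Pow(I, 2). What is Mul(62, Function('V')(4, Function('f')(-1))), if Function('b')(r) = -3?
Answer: -186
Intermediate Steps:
Function('V')(d, n) = -3
Mul(62, Function('V')(4, Function('f')(-1))) = Mul(62, -3) = -186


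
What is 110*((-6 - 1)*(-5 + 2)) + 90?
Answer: 2400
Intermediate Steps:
110*((-6 - 1)*(-5 + 2)) + 90 = 110*(-7*(-3)) + 90 = 110*21 + 90 = 2310 + 90 = 2400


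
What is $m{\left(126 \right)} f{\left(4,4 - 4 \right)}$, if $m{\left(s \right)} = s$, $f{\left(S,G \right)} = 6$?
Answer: $756$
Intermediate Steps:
$m{\left(126 \right)} f{\left(4,4 - 4 \right)} = 126 \cdot 6 = 756$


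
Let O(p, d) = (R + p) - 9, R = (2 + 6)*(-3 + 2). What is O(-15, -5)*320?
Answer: -10240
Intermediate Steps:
R = -8 (R = 8*(-1) = -8)
O(p, d) = -17 + p (O(p, d) = (-8 + p) - 9 = -17 + p)
O(-15, -5)*320 = (-17 - 15)*320 = -32*320 = -10240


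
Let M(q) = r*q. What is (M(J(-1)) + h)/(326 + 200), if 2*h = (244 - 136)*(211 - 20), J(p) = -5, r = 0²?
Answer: 5157/263 ≈ 19.608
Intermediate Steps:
r = 0
h = 10314 (h = ((244 - 136)*(211 - 20))/2 = (108*191)/2 = (½)*20628 = 10314)
M(q) = 0 (M(q) = 0*q = 0)
(M(J(-1)) + h)/(326 + 200) = (0 + 10314)/(326 + 200) = 10314/526 = 10314*(1/526) = 5157/263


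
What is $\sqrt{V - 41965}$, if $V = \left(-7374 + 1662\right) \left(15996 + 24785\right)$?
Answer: $i \sqrt{232983037} \approx 15264.0 i$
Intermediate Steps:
$V = -232941072$ ($V = \left(-5712\right) 40781 = -232941072$)
$\sqrt{V - 41965} = \sqrt{-232941072 - 41965} = \sqrt{-232983037} = i \sqrt{232983037}$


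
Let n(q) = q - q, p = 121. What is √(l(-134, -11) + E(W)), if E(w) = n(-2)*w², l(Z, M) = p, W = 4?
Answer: 11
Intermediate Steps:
n(q) = 0
l(Z, M) = 121
E(w) = 0 (E(w) = 0*w² = 0)
√(l(-134, -11) + E(W)) = √(121 + 0) = √121 = 11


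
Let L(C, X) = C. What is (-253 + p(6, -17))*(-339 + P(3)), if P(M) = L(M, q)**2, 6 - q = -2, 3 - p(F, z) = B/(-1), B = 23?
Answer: 74910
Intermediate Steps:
p(F, z) = 26 (p(F, z) = 3 - 23/(-1) = 3 - 23*(-1) = 3 - 1*(-23) = 3 + 23 = 26)
q = 8 (q = 6 - 1*(-2) = 6 + 2 = 8)
P(M) = M**2
(-253 + p(6, -17))*(-339 + P(3)) = (-253 + 26)*(-339 + 3**2) = -227*(-339 + 9) = -227*(-330) = 74910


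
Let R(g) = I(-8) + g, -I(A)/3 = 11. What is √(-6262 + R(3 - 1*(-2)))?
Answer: I*√6290 ≈ 79.31*I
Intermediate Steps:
I(A) = -33 (I(A) = -3*11 = -33)
R(g) = -33 + g
√(-6262 + R(3 - 1*(-2))) = √(-6262 + (-33 + (3 - 1*(-2)))) = √(-6262 + (-33 + (3 + 2))) = √(-6262 + (-33 + 5)) = √(-6262 - 28) = √(-6290) = I*√6290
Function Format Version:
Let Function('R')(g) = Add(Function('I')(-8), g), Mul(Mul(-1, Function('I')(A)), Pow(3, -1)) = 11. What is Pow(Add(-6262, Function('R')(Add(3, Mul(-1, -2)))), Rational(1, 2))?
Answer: Mul(I, Pow(6290, Rational(1, 2))) ≈ Mul(79.310, I)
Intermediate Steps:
Function('I')(A) = -33 (Function('I')(A) = Mul(-3, 11) = -33)
Function('R')(g) = Add(-33, g)
Pow(Add(-6262, Function('R')(Add(3, Mul(-1, -2)))), Rational(1, 2)) = Pow(Add(-6262, Add(-33, Add(3, Mul(-1, -2)))), Rational(1, 2)) = Pow(Add(-6262, Add(-33, Add(3, 2))), Rational(1, 2)) = Pow(Add(-6262, Add(-33, 5)), Rational(1, 2)) = Pow(Add(-6262, -28), Rational(1, 2)) = Pow(-6290, Rational(1, 2)) = Mul(I, Pow(6290, Rational(1, 2)))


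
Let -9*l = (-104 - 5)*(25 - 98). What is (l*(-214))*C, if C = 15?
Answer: 8513990/3 ≈ 2.8380e+6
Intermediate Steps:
l = -7957/9 (l = -(-104 - 5)*(25 - 98)/9 = -(-109)*(-73)/9 = -⅑*7957 = -7957/9 ≈ -884.11)
(l*(-214))*C = -7957/9*(-214)*15 = (1702798/9)*15 = 8513990/3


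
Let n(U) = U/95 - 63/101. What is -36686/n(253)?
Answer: -176001085/9784 ≈ -17989.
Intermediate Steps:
n(U) = -63/101 + U/95 (n(U) = U*(1/95) - 63*1/101 = U/95 - 63/101 = -63/101 + U/95)
-36686/n(253) = -36686/(-63/101 + (1/95)*253) = -36686/(-63/101 + 253/95) = -36686/19568/9595 = -36686*9595/19568 = -176001085/9784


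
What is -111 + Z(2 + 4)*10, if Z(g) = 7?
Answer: -41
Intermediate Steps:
-111 + Z(2 + 4)*10 = -111 + 7*10 = -111 + 70 = -41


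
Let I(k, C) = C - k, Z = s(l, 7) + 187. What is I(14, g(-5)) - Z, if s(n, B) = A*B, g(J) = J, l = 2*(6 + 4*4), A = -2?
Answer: -192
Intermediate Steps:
l = 44 (l = 2*(6 + 16) = 2*22 = 44)
s(n, B) = -2*B
Z = 173 (Z = -2*7 + 187 = -14 + 187 = 173)
I(14, g(-5)) - Z = (-5 - 1*14) - 1*173 = (-5 - 14) - 173 = -19 - 173 = -192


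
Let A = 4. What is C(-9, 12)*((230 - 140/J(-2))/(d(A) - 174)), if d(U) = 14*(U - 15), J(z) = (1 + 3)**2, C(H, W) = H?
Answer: 7965/1312 ≈ 6.0709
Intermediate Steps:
J(z) = 16 (J(z) = 4**2 = 16)
d(U) = -210 + 14*U (d(U) = 14*(-15 + U) = -210 + 14*U)
C(-9, 12)*((230 - 140/J(-2))/(d(A) - 174)) = -9*(230 - 140/16)/((-210 + 14*4) - 174) = -9*(230 - 140*1/16)/((-210 + 56) - 174) = -9*(230 - 35/4)/(-154 - 174) = -7965/(4*(-328)) = -7965*(-1)/(4*328) = -9*(-885/1312) = 7965/1312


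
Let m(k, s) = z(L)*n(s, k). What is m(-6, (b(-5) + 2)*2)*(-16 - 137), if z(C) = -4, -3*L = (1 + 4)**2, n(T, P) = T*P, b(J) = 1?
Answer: -22032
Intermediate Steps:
n(T, P) = P*T
L = -25/3 (L = -(1 + 4)**2/3 = -1/3*5**2 = -1/3*25 = -25/3 ≈ -8.3333)
m(k, s) = -4*k*s
m(-6, (b(-5) + 2)*2)*(-16 - 137) = (-4*(-6)*(1 + 2)*2)*(-16 - 137) = -4*(-6)*3*2*(-153) = -4*(-6)*6*(-153) = 144*(-153) = -22032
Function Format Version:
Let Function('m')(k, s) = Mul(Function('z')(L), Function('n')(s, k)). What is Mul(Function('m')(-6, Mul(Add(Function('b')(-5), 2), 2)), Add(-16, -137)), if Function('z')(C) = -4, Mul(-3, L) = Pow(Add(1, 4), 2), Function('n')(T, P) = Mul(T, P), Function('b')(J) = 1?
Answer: -22032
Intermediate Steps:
Function('n')(T, P) = Mul(P, T)
L = Rational(-25, 3) (L = Mul(Rational(-1, 3), Pow(Add(1, 4), 2)) = Mul(Rational(-1, 3), Pow(5, 2)) = Mul(Rational(-1, 3), 25) = Rational(-25, 3) ≈ -8.3333)
Function('m')(k, s) = Mul(-4, k, s) (Function('m')(k, s) = Mul(-4, Mul(k, s)) = Mul(-4, k, s))
Mul(Function('m')(-6, Mul(Add(Function('b')(-5), 2), 2)), Add(-16, -137)) = Mul(Mul(-4, -6, Mul(Add(1, 2), 2)), Add(-16, -137)) = Mul(Mul(-4, -6, Mul(3, 2)), -153) = Mul(Mul(-4, -6, 6), -153) = Mul(144, -153) = -22032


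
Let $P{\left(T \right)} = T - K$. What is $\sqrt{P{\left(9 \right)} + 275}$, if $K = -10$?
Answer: $7 \sqrt{6} \approx 17.146$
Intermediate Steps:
$P{\left(T \right)} = 10 + T$ ($P{\left(T \right)} = T - -10 = T + 10 = 10 + T$)
$\sqrt{P{\left(9 \right)} + 275} = \sqrt{\left(10 + 9\right) + 275} = \sqrt{19 + 275} = \sqrt{294} = 7 \sqrt{6}$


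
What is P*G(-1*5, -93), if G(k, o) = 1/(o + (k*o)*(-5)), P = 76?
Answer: -38/1209 ≈ -0.031431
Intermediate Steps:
G(k, o) = 1/(o - 5*k*o)
P*G(-1*5, -93) = 76*(-1/(-93*(-1 + 5*(-1*5)))) = 76*(-1*(-1/93)/(-1 + 5*(-5))) = 76*(-1*(-1/93)/(-1 - 25)) = 76*(-1*(-1/93)/(-26)) = 76*(-1*(-1/93)*(-1/26)) = 76*(-1/2418) = -38/1209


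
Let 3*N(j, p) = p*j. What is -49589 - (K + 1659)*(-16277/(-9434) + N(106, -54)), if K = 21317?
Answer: 206363925647/4717 ≈ 4.3749e+7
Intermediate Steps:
N(j, p) = j*p/3 (N(j, p) = (p*j)/3 = (j*p)/3 = j*p/3)
-49589 - (K + 1659)*(-16277/(-9434) + N(106, -54)) = -49589 - (21317 + 1659)*(-16277/(-9434) + (⅓)*106*(-54)) = -49589 - 22976*(-16277*(-1/9434) - 1908) = -49589 - 22976*(16277/9434 - 1908) = -49589 - 22976*(-17983795)/9434 = -49589 - 1*(-206597836960/4717) = -49589 + 206597836960/4717 = 206363925647/4717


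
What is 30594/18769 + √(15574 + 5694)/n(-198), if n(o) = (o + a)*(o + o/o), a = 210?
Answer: 30594/18769 - √5317/1182 ≈ 1.5683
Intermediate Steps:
n(o) = (1 + o)*(210 + o) (n(o) = (o + 210)*(o + o/o) = (210 + o)*(o + 1) = (210 + o)*(1 + o) = (1 + o)*(210 + o))
30594/18769 + √(15574 + 5694)/n(-198) = 30594/18769 + √(15574 + 5694)/(210 + (-198)² + 211*(-198)) = 30594*(1/18769) + √21268/(210 + 39204 - 41778) = 30594/18769 + (2*√5317)/(-2364) = 30594/18769 + (2*√5317)*(-1/2364) = 30594/18769 - √5317/1182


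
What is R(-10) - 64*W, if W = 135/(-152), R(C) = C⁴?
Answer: 191080/19 ≈ 10057.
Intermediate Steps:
W = -135/152 (W = 135*(-1/152) = -135/152 ≈ -0.88816)
R(-10) - 64*W = (-10)⁴ - 64*(-135/152) = 10000 + 1080/19 = 191080/19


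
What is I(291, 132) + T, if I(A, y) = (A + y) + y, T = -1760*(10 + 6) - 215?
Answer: -27820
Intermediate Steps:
T = -28375 (T = -1760*16 - 215 = -352*80 - 215 = -28160 - 215 = -28375)
I(A, y) = A + 2*y
I(291, 132) + T = (291 + 2*132) - 28375 = (291 + 264) - 28375 = 555 - 28375 = -27820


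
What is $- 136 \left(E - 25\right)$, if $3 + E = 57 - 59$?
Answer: $4080$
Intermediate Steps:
$E = -5$ ($E = -3 + \left(57 - 59\right) = -3 - 2 = -5$)
$- 136 \left(E - 25\right) = - 136 \left(-5 - 25\right) = \left(-136\right) \left(-30\right) = 4080$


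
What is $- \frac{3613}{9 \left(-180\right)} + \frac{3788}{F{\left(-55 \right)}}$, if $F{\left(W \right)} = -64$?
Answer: $- \frac{369083}{6480} \approx -56.957$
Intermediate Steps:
$- \frac{3613}{9 \left(-180\right)} + \frac{3788}{F{\left(-55 \right)}} = - \frac{3613}{9 \left(-180\right)} + \frac{3788}{-64} = - \frac{3613}{-1620} + 3788 \left(- \frac{1}{64}\right) = \left(-3613\right) \left(- \frac{1}{1620}\right) - \frac{947}{16} = \frac{3613}{1620} - \frac{947}{16} = - \frac{369083}{6480}$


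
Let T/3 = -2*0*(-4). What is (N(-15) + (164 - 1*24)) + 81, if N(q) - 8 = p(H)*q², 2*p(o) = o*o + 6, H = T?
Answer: 904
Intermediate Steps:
T = 0 (T = 3*(-2*0*(-4)) = 3*(0*(-4)) = 3*0 = 0)
H = 0
p(o) = 3 + o²/2 (p(o) = (o*o + 6)/2 = (o² + 6)/2 = (6 + o²)/2 = 3 + o²/2)
N(q) = 8 + 3*q² (N(q) = 8 + (3 + (½)*0²)*q² = 8 + (3 + (½)*0)*q² = 8 + (3 + 0)*q² = 8 + 3*q²)
(N(-15) + (164 - 1*24)) + 81 = ((8 + 3*(-15)²) + (164 - 1*24)) + 81 = ((8 + 3*225) + (164 - 24)) + 81 = ((8 + 675) + 140) + 81 = (683 + 140) + 81 = 823 + 81 = 904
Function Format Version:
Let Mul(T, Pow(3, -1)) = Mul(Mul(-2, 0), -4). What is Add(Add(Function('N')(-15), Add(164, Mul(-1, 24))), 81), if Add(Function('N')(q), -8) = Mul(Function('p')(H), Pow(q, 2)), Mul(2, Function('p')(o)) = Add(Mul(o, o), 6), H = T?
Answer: 904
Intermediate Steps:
T = 0 (T = Mul(3, Mul(Mul(-2, 0), -4)) = Mul(3, Mul(0, -4)) = Mul(3, 0) = 0)
H = 0
Function('p')(o) = Add(3, Mul(Rational(1, 2), Pow(o, 2))) (Function('p')(o) = Mul(Rational(1, 2), Add(Mul(o, o), 6)) = Mul(Rational(1, 2), Add(Pow(o, 2), 6)) = Mul(Rational(1, 2), Add(6, Pow(o, 2))) = Add(3, Mul(Rational(1, 2), Pow(o, 2))))
Function('N')(q) = Add(8, Mul(3, Pow(q, 2))) (Function('N')(q) = Add(8, Mul(Add(3, Mul(Rational(1, 2), Pow(0, 2))), Pow(q, 2))) = Add(8, Mul(Add(3, Mul(Rational(1, 2), 0)), Pow(q, 2))) = Add(8, Mul(Add(3, 0), Pow(q, 2))) = Add(8, Mul(3, Pow(q, 2))))
Add(Add(Function('N')(-15), Add(164, Mul(-1, 24))), 81) = Add(Add(Add(8, Mul(3, Pow(-15, 2))), Add(164, Mul(-1, 24))), 81) = Add(Add(Add(8, Mul(3, 225)), Add(164, -24)), 81) = Add(Add(Add(8, 675), 140), 81) = Add(Add(683, 140), 81) = Add(823, 81) = 904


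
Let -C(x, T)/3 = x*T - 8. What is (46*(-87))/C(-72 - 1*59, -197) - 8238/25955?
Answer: -177908192/669613045 ≈ -0.26569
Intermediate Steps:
C(x, T) = 24 - 3*T*x (C(x, T) = -3*(x*T - 8) = -3*(T*x - 8) = -3*(-8 + T*x) = 24 - 3*T*x)
(46*(-87))/C(-72 - 1*59, -197) - 8238/25955 = (46*(-87))/(24 - 3*(-197)*(-72 - 1*59)) - 8238/25955 = -4002/(24 - 3*(-197)*(-72 - 59)) - 8238*1/25955 = -4002/(24 - 3*(-197)*(-131)) - 8238/25955 = -4002/(24 - 77421) - 8238/25955 = -4002/(-77397) - 8238/25955 = -4002*(-1/77397) - 8238/25955 = 1334/25799 - 8238/25955 = -177908192/669613045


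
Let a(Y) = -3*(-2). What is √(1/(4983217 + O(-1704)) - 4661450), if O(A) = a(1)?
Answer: I*√115755510581240363827/4983223 ≈ 2159.0*I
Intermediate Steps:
a(Y) = 6
O(A) = 6
√(1/(4983217 + O(-1704)) - 4661450) = √(1/(4983217 + 6) - 4661450) = √(1/4983223 - 4661450) = √(-23229044853349/4983223) = I*√115755510581240363827/4983223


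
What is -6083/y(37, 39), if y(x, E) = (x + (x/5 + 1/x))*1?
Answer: -1125355/8219 ≈ -136.92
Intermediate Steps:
y(x, E) = 1/x + 6*x/5 (y(x, E) = (x + (x*(1/5) + 1/x))*1 = (x + (x/5 + 1/x))*1 = (x + (1/x + x/5))*1 = (1/x + 6*x/5)*1 = 1/x + 6*x/5)
-6083/y(37, 39) = -6083/(1/37 + (6/5)*37) = -6083/(1/37 + 222/5) = -6083/8219/185 = -6083*185/8219 = -1125355/8219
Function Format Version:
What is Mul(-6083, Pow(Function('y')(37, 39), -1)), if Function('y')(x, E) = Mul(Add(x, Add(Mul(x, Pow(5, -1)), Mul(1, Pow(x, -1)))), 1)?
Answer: Rational(-1125355, 8219) ≈ -136.92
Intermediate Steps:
Function('y')(x, E) = Add(Pow(x, -1), Mul(Rational(6, 5), x)) (Function('y')(x, E) = Mul(Add(x, Add(Mul(x, Rational(1, 5)), Pow(x, -1))), 1) = Mul(Add(x, Add(Mul(Rational(1, 5), x), Pow(x, -1))), 1) = Mul(Add(x, Add(Pow(x, -1), Mul(Rational(1, 5), x))), 1) = Mul(Add(Pow(x, -1), Mul(Rational(6, 5), x)), 1) = Add(Pow(x, -1), Mul(Rational(6, 5), x)))
Mul(-6083, Pow(Function('y')(37, 39), -1)) = Mul(-6083, Pow(Add(Pow(37, -1), Mul(Rational(6, 5), 37)), -1)) = Mul(-6083, Pow(Add(Rational(1, 37), Rational(222, 5)), -1)) = Mul(-6083, Pow(Rational(8219, 185), -1)) = Mul(-6083, Rational(185, 8219)) = Rational(-1125355, 8219)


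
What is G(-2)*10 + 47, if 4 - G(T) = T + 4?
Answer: 67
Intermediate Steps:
G(T) = -T (G(T) = 4 - (T + 4) = 4 - (4 + T) = 4 + (-4 - T) = -T)
G(-2)*10 + 47 = -1*(-2)*10 + 47 = 2*10 + 47 = 20 + 47 = 67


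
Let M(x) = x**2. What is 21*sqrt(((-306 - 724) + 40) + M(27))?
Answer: 63*I*sqrt(29) ≈ 339.27*I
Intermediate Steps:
21*sqrt(((-306 - 724) + 40) + M(27)) = 21*sqrt(((-306 - 724) + 40) + 27**2) = 21*sqrt((-1030 + 40) + 729) = 21*sqrt(-990 + 729) = 21*sqrt(-261) = 21*(3*I*sqrt(29)) = 63*I*sqrt(29)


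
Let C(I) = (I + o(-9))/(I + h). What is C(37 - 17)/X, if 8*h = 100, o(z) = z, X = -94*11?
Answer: -1/3055 ≈ -0.00032733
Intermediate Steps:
X = -1034
h = 25/2 (h = (⅛)*100 = 25/2 ≈ 12.500)
C(I) = (-9 + I)/(25/2 + I) (C(I) = (I - 9)/(I + 25/2) = (-9 + I)/(25/2 + I))
C(37 - 17)/X = (2*(-9 + (37 - 17))/(25 + 2*(37 - 17)))/(-1034) = (2*(-9 + 20)/(25 + 2*20))*(-1/1034) = (2*11/(25 + 40))*(-1/1034) = (2*11/65)*(-1/1034) = (2*(1/65)*11)*(-1/1034) = (22/65)*(-1/1034) = -1/3055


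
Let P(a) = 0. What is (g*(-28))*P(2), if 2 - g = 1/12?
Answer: 0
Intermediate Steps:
g = 23/12 (g = 2 - 1/12 = 23/12 ≈ 1.9167)
(g*(-28))*P(2) = ((23/12)*(-28))*0 = -161/3*0 = 0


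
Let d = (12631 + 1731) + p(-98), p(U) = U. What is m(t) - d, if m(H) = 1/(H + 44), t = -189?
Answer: -2068281/145 ≈ -14264.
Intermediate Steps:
d = 14264 (d = (12631 + 1731) - 98 = 14362 - 98 = 14264)
m(H) = 1/(44 + H)
m(t) - d = 1/(44 - 189) - 1*14264 = 1/(-145) - 14264 = -1/145 - 14264 = -2068281/145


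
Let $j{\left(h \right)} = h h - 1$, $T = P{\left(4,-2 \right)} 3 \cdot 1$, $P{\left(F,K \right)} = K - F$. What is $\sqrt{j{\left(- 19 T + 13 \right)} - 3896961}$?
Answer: $3 i \sqrt{418993} \approx 1941.9 i$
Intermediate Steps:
$T = -18$ ($T = \left(-2 - 4\right) 3 \cdot 1 = \left(-6\right) 3 \cdot 1 = \left(-18\right) 1 = -18$)
$j{\left(h \right)} = -1 + h^{2}$ ($j{\left(h \right)} = h^{2} - 1 = -1 + h^{2}$)
$\sqrt{j{\left(- 19 T + 13 \right)} - 3896961} = \sqrt{\left(-1 + \left(\left(-19\right) \left(-18\right) + 13\right)^{2}\right) - 3896961} = \sqrt{\left(-1 + \left(342 + 13\right)^{2}\right) - 3896961} = \sqrt{\left(-1 + 355^{2}\right) - 3896961} = \sqrt{\left(-1 + 126025\right) - 3896961} = \sqrt{126024 - 3896961} = \sqrt{-3770937} = 3 i \sqrt{418993}$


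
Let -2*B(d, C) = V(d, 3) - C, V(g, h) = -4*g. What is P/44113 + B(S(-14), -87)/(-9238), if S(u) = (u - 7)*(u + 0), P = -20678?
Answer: -13873735/26291348 ≈ -0.52769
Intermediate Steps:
S(u) = u*(-7 + u) (S(u) = (-7 + u)*u = u*(-7 + u))
B(d, C) = C/2 + 2*d (B(d, C) = -(-4*d - C)/2 = -(-C - 4*d)/2 = C/2 + 2*d)
P/44113 + B(S(-14), -87)/(-9238) = -20678/44113 + ((1/2)*(-87) + 2*(-14*(-7 - 14)))/(-9238) = -20678*1/44113 + (-87/2 + 2*(-14*(-21)))*(-1/9238) = -20678/44113 + (-87/2 + 2*294)*(-1/9238) = -20678/44113 + (-87/2 + 588)*(-1/9238) = -20678/44113 + (1089/2)*(-1/9238) = -20678/44113 - 1089/18476 = -13873735/26291348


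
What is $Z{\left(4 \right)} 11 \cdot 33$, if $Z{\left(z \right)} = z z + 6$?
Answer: $7986$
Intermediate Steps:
$Z{\left(z \right)} = 6 + z^{2}$ ($Z{\left(z \right)} = z^{2} + 6 = 6 + z^{2}$)
$Z{\left(4 \right)} 11 \cdot 33 = \left(6 + 4^{2}\right) 11 \cdot 33 = \left(6 + 16\right) 11 \cdot 33 = 22 \cdot 11 \cdot 33 = 242 \cdot 33 = 7986$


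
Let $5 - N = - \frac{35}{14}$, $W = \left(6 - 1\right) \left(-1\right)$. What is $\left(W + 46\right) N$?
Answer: $\frac{615}{2} \approx 307.5$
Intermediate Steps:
$W = -5$ ($W = 5 \left(-1\right) = -5$)
$N = \frac{15}{2}$ ($N = 5 - - \frac{35}{14} = 5 - \left(-35\right) \frac{1}{14} = 5 - - \frac{5}{2} = 5 + \frac{5}{2} = \frac{15}{2} \approx 7.5$)
$\left(W + 46\right) N = \left(-5 + 46\right) \frac{15}{2} = 41 \cdot \frac{15}{2} = \frac{615}{2}$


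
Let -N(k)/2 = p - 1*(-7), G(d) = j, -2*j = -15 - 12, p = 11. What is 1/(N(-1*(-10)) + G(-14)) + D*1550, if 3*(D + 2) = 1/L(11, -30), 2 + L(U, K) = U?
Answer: -410756/135 ≈ -3042.6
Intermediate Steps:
L(U, K) = -2 + U
j = 27/2 (j = -(-15 - 12)/2 = -½*(-27) = 27/2 ≈ 13.500)
G(d) = 27/2
D = -53/27 (D = -2 + 1/(3*(-2 + 11)) = -2 + (⅓)/9 = -2 + (⅓)*(⅑) = -2 + 1/27 = -53/27 ≈ -1.9630)
N(k) = -36 (N(k) = -2*(11 - 1*(-7)) = -2*(11 + 7) = -2*18 = -36)
1/(N(-1*(-10)) + G(-14)) + D*1550 = 1/(-36 + 27/2) - 53/27*1550 = 1/(-45/2) - 82150/27 = -2/45 - 82150/27 = -410756/135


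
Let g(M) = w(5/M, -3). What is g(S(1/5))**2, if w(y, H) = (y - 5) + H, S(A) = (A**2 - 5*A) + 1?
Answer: 13689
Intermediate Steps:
S(A) = 1 + A**2 - 5*A
w(y, H) = -5 + H + y (w(y, H) = (-5 + y) + H = -5 + H + y)
g(M) = -8 + 5/M (g(M) = -5 - 3 + 5/M = -8 + 5/M)
g(S(1/5))**2 = (-8 + 5/(1 + (1/5)**2 - 5/5))**2 = (-8 + 5/(1 + (1/5)**2 - 5*1/5))**2 = (-8 + 5/(1 + 1/25 - 1))**2 = (-8 + 5/(1/25))**2 = (-8 + 5*25)**2 = (-8 + 125)**2 = 117**2 = 13689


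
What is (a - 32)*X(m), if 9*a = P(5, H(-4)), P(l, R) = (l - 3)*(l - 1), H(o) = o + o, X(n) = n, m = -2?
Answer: 560/9 ≈ 62.222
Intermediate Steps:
H(o) = 2*o
P(l, R) = (-1 + l)*(-3 + l) (P(l, R) = (-3 + l)*(-1 + l) = (-1 + l)*(-3 + l))
a = 8/9 (a = (3 + 5² - 4*5)/9 = (3 + 25 - 20)/9 = (⅑)*8 = 8/9 ≈ 0.88889)
(a - 32)*X(m) = (8/9 - 32)*(-2) = -280/9*(-2) = 560/9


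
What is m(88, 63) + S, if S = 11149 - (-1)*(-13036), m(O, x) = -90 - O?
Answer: -2065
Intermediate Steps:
S = -1887 (S = 11149 - 1*13036 = 11149 - 13036 = -1887)
m(88, 63) + S = (-90 - 1*88) - 1887 = (-90 - 88) - 1887 = -178 - 1887 = -2065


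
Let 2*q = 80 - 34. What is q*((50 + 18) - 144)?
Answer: -1748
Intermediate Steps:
q = 23 (q = (80 - 34)/2 = (1/2)*46 = 23)
q*((50 + 18) - 144) = 23*((50 + 18) - 144) = 23*(68 - 144) = 23*(-76) = -1748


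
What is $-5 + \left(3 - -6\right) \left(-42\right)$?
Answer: $-383$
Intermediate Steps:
$-5 + \left(3 - -6\right) \left(-42\right) = -5 + \left(3 + 6\right) \left(-42\right) = -5 + 9 \left(-42\right) = -5 - 378 = -383$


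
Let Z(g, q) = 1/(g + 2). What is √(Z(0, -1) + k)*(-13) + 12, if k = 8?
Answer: 12 - 13*√34/2 ≈ -25.901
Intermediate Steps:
Z(g, q) = 1/(2 + g)
√(Z(0, -1) + k)*(-13) + 12 = √(1/(2 + 0) + 8)*(-13) + 12 = √(1/2 + 8)*(-13) + 12 = √(½ + 8)*(-13) + 12 = √(17/2)*(-13) + 12 = (√34/2)*(-13) + 12 = -13*√34/2 + 12 = 12 - 13*√34/2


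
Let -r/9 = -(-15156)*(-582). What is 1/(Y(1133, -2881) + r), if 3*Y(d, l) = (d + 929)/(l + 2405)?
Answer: 714/56682408361 ≈ 1.2597e-8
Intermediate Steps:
Y(d, l) = (929 + d)/(3*(2405 + l)) (Y(d, l) = ((d + 929)/(l + 2405))/3 = ((929 + d)/(2405 + l))/3 = (929 + d)/(3*(2405 + l)))
r = 79387128 (r = -(-9)*(-15156*(-582)) = -(-9)*8820792 = -9*(-8820792) = 79387128)
1/(Y(1133, -2881) + r) = 1/((929 + 1133)/(3*(2405 - 2881)) + 79387128) = 1/((⅓)*2062/(-476) + 79387128) = 1/((⅓)*(-1/476)*2062 + 79387128) = 1/(-1031/714 + 79387128) = 1/(56682408361/714) = 714/56682408361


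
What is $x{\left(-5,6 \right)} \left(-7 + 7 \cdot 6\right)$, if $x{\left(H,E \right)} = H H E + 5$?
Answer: $5425$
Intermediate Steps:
$x{\left(H,E \right)} = 5 + E H^{2}$ ($x{\left(H,E \right)} = H^{2} E + 5 = E H^{2} + 5 = 5 + E H^{2}$)
$x{\left(-5,6 \right)} \left(-7 + 7 \cdot 6\right) = \left(5 + 6 \left(-5\right)^{2}\right) \left(-7 + 7 \cdot 6\right) = \left(5 + 6 \cdot 25\right) \left(-7 + 42\right) = \left(5 + 150\right) 35 = 155 \cdot 35 = 5425$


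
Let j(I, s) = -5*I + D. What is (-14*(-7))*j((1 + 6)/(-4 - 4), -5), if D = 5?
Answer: 3675/4 ≈ 918.75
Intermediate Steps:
j(I, s) = 5 - 5*I (j(I, s) = -5*I + 5 = 5 - 5*I)
(-14*(-7))*j((1 + 6)/(-4 - 4), -5) = (-14*(-7))*(5 - 5*(1 + 6)/(-4 - 4)) = 98*(5 - 35/(-8)) = 98*(5 - 35*(-1)/8) = 98*(5 - 5*(-7/8)) = 98*(5 + 35/8) = 98*(75/8) = 3675/4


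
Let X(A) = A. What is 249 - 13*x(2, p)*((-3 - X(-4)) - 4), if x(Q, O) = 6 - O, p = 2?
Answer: 405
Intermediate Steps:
249 - 13*x(2, p)*((-3 - X(-4)) - 4) = 249 - 13*(6 - 1*2)*((-3 - 1*(-4)) - 4) = 249 - 13*(6 - 2)*((-3 + 4) - 4) = 249 - 52*(1 - 4) = 249 - 52*(-3) = 249 - 13*(-12) = 249 + 156 = 405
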